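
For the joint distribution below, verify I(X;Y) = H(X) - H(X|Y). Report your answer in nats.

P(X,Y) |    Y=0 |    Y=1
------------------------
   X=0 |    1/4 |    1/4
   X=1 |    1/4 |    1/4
I(X;Y) = 0.0000 nats

Mutual information has multiple equivalent forms:
- I(X;Y) = H(X) - H(X|Y)
- I(X;Y) = H(Y) - H(Y|X)
- I(X;Y) = H(X) + H(Y) - H(X,Y)

Computing all quantities:
H(X) = 0.6931, H(Y) = 0.6931, H(X,Y) = 1.3863
H(X|Y) = 0.6931, H(Y|X) = 0.6931

Verification:
H(X) - H(X|Y) = 0.6931 - 0.6931 = 0.0000
H(Y) - H(Y|X) = 0.6931 - 0.6931 = 0.0000
H(X) + H(Y) - H(X,Y) = 0.6931 + 0.6931 - 1.3863 = 0.0000

All forms give I(X;Y) = 0.0000 nats. ✓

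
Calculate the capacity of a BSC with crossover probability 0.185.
0.3091 bits

For a binary symmetric channel (BSC) with error probability p:
Capacity C = 1 - H(p) bits per symbol

where H(p) = -p log₂(p) - (1-p) log₂(1-p) is the binary entropy function.

H(0.185) = 0.6909 bits
C = 1 - 0.6909 = 0.3091 bits per symbol

This means we can reliably transmit up to 0.3091 bits of information per channel use.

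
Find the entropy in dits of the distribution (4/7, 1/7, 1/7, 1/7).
0.5011 dits

Shannon entropy is H(X) = -Σ p(x) log p(x).

For P = (4/7, 1/7, 1/7, 1/7):
H = -4/7 × log_10(4/7) -1/7 × log_10(1/7) -1/7 × log_10(1/7) -1/7 × log_10(1/7)
H = 0.5011 dits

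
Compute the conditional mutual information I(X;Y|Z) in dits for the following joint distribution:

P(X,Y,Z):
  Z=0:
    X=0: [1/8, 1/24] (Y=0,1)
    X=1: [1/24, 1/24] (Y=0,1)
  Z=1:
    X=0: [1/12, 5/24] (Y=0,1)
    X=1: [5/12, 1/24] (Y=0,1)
0.0742 dits

Conditional mutual information: I(X;Y|Z) = H(X|Z) + H(Y|Z) - H(X,Y|Z)

H(Z) = 0.2442
H(X,Z) = 0.5310 → H(X|Z) = 0.2868
H(Y,Z) = 0.5207 → H(Y|Z) = 0.2764
H(X,Y,Z) = 0.7332 → H(X,Y|Z) = 0.4890

I(X;Y|Z) = 0.2868 + 0.2764 - 0.4890 = 0.0742 dits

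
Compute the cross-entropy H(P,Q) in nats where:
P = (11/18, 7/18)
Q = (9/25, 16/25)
0.7979 nats

Cross-entropy: H(P,Q) = -Σ p(x) log q(x)

Alternatively: H(P,Q) = H(P) + D_KL(P||Q)
H(P) = 0.6682 nats
D_KL(P||Q) = 0.1297 nats

H(P,Q) = 0.6682 + 0.1297 = 0.7979 nats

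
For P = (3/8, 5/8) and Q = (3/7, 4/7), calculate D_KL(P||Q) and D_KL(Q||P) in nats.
D_KL(P||Q) = 0.0059, D_KL(Q||P) = 0.0060

KL divergence is not symmetric: D_KL(P||Q) ≠ D_KL(Q||P) in general.

D_KL(P||Q) = 0.0059 nats
D_KL(Q||P) = 0.0060 nats

No, they are not equal!

This asymmetry is why KL divergence is not a true distance metric.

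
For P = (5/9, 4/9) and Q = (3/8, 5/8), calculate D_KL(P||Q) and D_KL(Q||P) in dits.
D_KL(P||Q) = 0.0290, D_KL(Q||P) = 0.0285

KL divergence is not symmetric: D_KL(P||Q) ≠ D_KL(Q||P) in general.

D_KL(P||Q) = 0.0290 dits
D_KL(Q||P) = 0.0285 dits

No, they are not equal!

This asymmetry is why KL divergence is not a true distance metric.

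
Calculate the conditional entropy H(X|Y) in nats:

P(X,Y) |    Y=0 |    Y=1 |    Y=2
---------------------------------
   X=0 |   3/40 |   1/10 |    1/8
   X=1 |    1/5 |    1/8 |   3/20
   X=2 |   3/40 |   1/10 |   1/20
1.0272 nats

Using the chain rule: H(X|Y) = H(X,Y) - H(Y)

First, compute H(X,Y) = 2.1252 nats

Marginal P(Y) = (7/20, 13/40, 13/40)
H(Y) = 1.0980 nats

H(X|Y) = H(X,Y) - H(Y) = 2.1252 - 1.0980 = 1.0272 nats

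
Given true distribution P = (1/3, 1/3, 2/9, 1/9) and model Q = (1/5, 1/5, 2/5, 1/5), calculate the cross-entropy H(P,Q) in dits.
0.6321 dits

Cross-entropy: H(P,Q) = -Σ p(x) log q(x)

Alternatively: H(P,Q) = H(P) + D_KL(P||Q)
H(P) = 0.5693 dits
D_KL(P||Q) = 0.0628 dits

H(P,Q) = 0.5693 + 0.0628 = 0.6321 dits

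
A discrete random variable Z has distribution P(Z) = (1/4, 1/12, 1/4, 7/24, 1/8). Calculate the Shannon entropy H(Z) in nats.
1.5195 nats

Shannon entropy is H(X) = -Σ p(x) log p(x).

For P = (1/4, 1/12, 1/4, 7/24, 1/8):
H = -1/4 × log_e(1/4) -1/12 × log_e(1/12) -1/4 × log_e(1/4) -7/24 × log_e(7/24) -1/8 × log_e(1/8)
H = 1.5195 nats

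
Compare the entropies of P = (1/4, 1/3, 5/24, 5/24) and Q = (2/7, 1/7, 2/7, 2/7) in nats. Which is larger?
P

Computing entropies in nats:
H(P) = 1.3664
H(Q) = 1.3518

Distribution P has higher entropy.

Intuition: The distribution closer to uniform (more spread out) has higher entropy.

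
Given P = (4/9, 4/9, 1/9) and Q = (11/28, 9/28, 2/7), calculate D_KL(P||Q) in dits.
0.0408 dits

KL divergence: D_KL(P||Q) = Σ p(x) log(p(x)/q(x))

Computing term by term:
  x=0: 4/9 × log_10[(4/9)/(11/28)] = 4/9 × 0.0536 = 0.0238
  x=1: 4/9 × log_10[(4/9)/(9/28)] = 4/9 × 0.1407 = 0.0625
  x=2: 1/9 × log_10[(1/9)/(2/7)] = 1/9 × -0.4102 = -0.0456

D_KL(P||Q) = 0.0408 dits

Note: KL divergence is always non-negative and equals 0 iff P = Q.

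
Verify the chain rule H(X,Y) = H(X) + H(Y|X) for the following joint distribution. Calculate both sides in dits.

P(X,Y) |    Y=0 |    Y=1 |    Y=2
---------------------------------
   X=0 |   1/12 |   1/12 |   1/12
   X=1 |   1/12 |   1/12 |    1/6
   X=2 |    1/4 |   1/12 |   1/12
H(X,Y) = 0.9097, H(X) = 0.4680, H(Y|X) = 0.4418 (all in dits)

Chain rule: H(X,Y) = H(X) + H(Y|X)

Left side — joint entropy directly:
H(X,Y) = -Σ p(x,y) log p(x,y) = 0.9097 dits

Right side — compute H(Y|X) from the conditional distributions:
P(X) = (1/4, 1/3, 5/12), so H(X) = 0.4680 dits
H(Y|X) = Σ_x P(X=x) · H(Y|X=x):
  P(Y|X=0) = (1/3, 1/3, 1/3), H(Y|X=0) = 0.4771, weight P(X=0) = 1/4
  P(Y|X=1) = (1/4, 1/4, 1/2), H(Y|X=1) = 0.4515, weight P(X=1) = 1/3
  P(Y|X=2) = (3/5, 1/5, 1/5), H(Y|X=2) = 0.4127, weight P(X=2) = 5/12
H(Y|X) = 0.4418 dits

H(X) + H(Y|X) = 0.4680 + 0.4418 = 0.9097 dits

Both sides equal 0.9097 dits. ✓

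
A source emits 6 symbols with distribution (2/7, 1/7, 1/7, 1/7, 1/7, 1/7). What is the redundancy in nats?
0.0439 nats

Redundancy measures how far a source is from maximum entropy:
R = H_max - H(X)

Maximum entropy for 6 symbols: H_max = log_e(6) = 1.7918 nats
Actual entropy: H(X) = 1.7479 nats
Redundancy: R = 1.7918 - 1.7479 = 0.0439 nats

This redundancy represents potential for compression: the source could be compressed by 0.0439 nats per symbol.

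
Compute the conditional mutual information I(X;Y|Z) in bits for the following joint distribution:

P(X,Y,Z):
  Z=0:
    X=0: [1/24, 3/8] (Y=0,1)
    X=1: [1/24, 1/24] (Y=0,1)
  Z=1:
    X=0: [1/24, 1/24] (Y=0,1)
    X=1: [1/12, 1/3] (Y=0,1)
0.0678 bits

Conditional mutual information: I(X;Y|Z) = H(X|Z) + H(Y|Z) - H(X,Y|Z)

H(Z) = 1.0000
H(X,Z) = 1.6500 → H(X|Z) = 0.6500
H(Y,Z) = 1.7307 → H(Y|Z) = 0.7307
H(X,Y,Z) = 2.3129 → H(X,Y|Z) = 1.3129

I(X;Y|Z) = 0.6500 + 0.7307 - 1.3129 = 0.0678 bits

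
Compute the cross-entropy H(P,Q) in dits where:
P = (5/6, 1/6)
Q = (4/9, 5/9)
0.3360 dits

Cross-entropy: H(P,Q) = -Σ p(x) log q(x)

Alternatively: H(P,Q) = H(P) + D_KL(P||Q)
H(P) = 0.1957 dits
D_KL(P||Q) = 0.1404 dits

H(P,Q) = 0.1957 + 0.1404 = 0.3360 dits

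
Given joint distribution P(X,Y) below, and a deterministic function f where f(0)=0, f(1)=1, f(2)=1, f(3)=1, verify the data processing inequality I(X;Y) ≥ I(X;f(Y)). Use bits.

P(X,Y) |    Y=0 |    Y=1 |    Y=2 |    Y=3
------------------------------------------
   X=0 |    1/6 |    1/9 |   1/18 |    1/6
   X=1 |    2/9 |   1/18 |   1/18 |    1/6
I(X;Y) = 0.0194, I(X;f(Y)) = 0.0094, inequality holds: 0.0194 ≥ 0.0094

Data Processing Inequality: For any Markov chain X → Y → Z, we have I(X;Y) ≥ I(X;Z).

Here Z = f(Y) is a deterministic function of Y, forming X → Y → Z.

Original I(X;Y) = 0.0194 bits

After applying f:
P(X,Z) where Z=f(Y):
- P(X,Z=0) = P(X,Y=0)
- P(X,Z=1) = P(X,Y=1) + P(X,Y=2) + P(X,Y=3)

I(X;Z) = I(X;f(Y)) = 0.0094 bits

Verification: 0.0194 ≥ 0.0094 ✓

Information cannot be created by processing; the function f can only lose information about X.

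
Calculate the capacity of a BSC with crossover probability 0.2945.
0.1255 bits

For a binary symmetric channel (BSC) with error probability p:
Capacity C = 1 - H(p) bits per symbol

where H(p) = -p log₂(p) - (1-p) log₂(1-p) is the binary entropy function.

H(0.2945) = 0.8745 bits
C = 1 - 0.8745 = 0.1255 bits per symbol

This means we can reliably transmit up to 0.1255 bits of information per channel use.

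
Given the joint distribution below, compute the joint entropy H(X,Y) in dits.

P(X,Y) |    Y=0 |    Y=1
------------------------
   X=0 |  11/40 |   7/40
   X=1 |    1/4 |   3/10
0.5940 dits

Joint entropy is H(X,Y) = -Σ_{x,y} p(x,y) log p(x,y).

Summing over all non-zero entries:
H(X,Y) = -[11/40·log_10(11/40) + 7/40·log_10(7/40) + 1/4·log_10(1/4) + 3/10·log_10(3/10)]
H(X,Y) = 0.5940 dits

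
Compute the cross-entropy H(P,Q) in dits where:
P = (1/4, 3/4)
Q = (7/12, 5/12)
0.3437 dits

Cross-entropy: H(P,Q) = -Σ p(x) log q(x)

Alternatively: H(P,Q) = H(P) + D_KL(P||Q)
H(P) = 0.2442 dits
D_KL(P||Q) = 0.0995 dits

H(P,Q) = 0.2442 + 0.0995 = 0.3437 dits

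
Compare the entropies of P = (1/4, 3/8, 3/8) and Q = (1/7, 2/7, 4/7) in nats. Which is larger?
P

Computing entropies in nats:
H(P) = 1.0822
H(Q) = 0.9557

Distribution P has higher entropy.

Intuition: The distribution closer to uniform (more spread out) has higher entropy.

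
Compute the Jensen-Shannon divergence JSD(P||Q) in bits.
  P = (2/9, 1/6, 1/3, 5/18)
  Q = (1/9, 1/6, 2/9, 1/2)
0.0449 bits

Jensen-Shannon divergence is:
JSD(P||Q) = 0.5 × D_KL(P||M) + 0.5 × D_KL(Q||M)
where M = 0.5 × (P + Q) is the mixture distribution.

M = 0.5 × (2/9, 1/6, 1/3, 5/18) + 0.5 × (1/9, 1/6, 2/9, 1/2) = (1/6, 1/6, 5/18, 7/18)

D_KL(P||M) = 0.0451 bits
D_KL(Q||M) = 0.0447 bits

JSD(P||Q) = 0.5 × 0.0451 + 0.5 × 0.0447 = 0.0449 bits

Unlike KL divergence, JSD is symmetric and bounded: 0 ≤ JSD ≤ log(2).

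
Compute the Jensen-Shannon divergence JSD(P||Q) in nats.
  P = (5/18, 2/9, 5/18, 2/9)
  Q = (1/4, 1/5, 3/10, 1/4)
0.0013 nats

Jensen-Shannon divergence is:
JSD(P||Q) = 0.5 × D_KL(P||M) + 0.5 × D_KL(Q||M)
where M = 0.5 × (P + Q) is the mixture distribution.

M = 0.5 × (5/18, 2/9, 5/18, 2/9) + 0.5 × (1/4, 1/5, 3/10, 1/4) = (0.263889, 0.211111, 0.288889, 0.236111)

D_KL(P||M) = 0.0013 nats
D_KL(Q||M) = 0.0013 nats

JSD(P||Q) = 0.5 × 0.0013 + 0.5 × 0.0013 = 0.0013 nats

Unlike KL divergence, JSD is symmetric and bounded: 0 ≤ JSD ≤ log(2).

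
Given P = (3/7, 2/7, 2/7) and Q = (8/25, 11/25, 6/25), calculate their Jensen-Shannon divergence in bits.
0.0191 bits

Jensen-Shannon divergence is:
JSD(P||Q) = 0.5 × D_KL(P||M) + 0.5 × D_KL(Q||M)
where M = 0.5 × (P + Q) is the mixture distribution.

M = 0.5 × (3/7, 2/7, 2/7) + 0.5 × (8/25, 11/25, 6/25) = (0.374286, 0.362857, 0.262857)

D_KL(P||M) = 0.0196 bits
D_KL(Q||M) = 0.0185 bits

JSD(P||Q) = 0.5 × 0.0196 + 0.5 × 0.0185 = 0.0191 bits

Unlike KL divergence, JSD is symmetric and bounded: 0 ≤ JSD ≤ log(2).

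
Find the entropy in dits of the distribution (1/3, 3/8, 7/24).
0.4749 dits

Shannon entropy is H(X) = -Σ p(x) log p(x).

For P = (1/3, 3/8, 7/24):
H = -1/3 × log_10(1/3) -3/8 × log_10(3/8) -7/24 × log_10(7/24)
H = 0.4749 dits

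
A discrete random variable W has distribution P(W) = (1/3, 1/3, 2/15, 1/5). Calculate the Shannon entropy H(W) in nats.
1.3229 nats

Shannon entropy is H(X) = -Σ p(x) log p(x).

For P = (1/3, 1/3, 2/15, 1/5):
H = -1/3 × log_e(1/3) -1/3 × log_e(1/3) -2/15 × log_e(2/15) -1/5 × log_e(1/5)
H = 1.3229 nats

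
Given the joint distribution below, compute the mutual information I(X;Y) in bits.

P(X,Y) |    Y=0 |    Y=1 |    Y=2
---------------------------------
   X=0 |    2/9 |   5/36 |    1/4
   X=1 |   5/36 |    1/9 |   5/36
0.0035 bits

Mutual information: I(X;Y) = H(X) + H(Y) - H(X,Y)

Marginals:
P(X) = (11/18, 7/18), H(X) = 0.9641 bits
P(Y) = (13/36, 1/4, 7/18), H(Y) = 1.5605 bits

Joint entropy: H(X,Y) = 2.5211 bits

I(X;Y) = 0.9641 + 1.5605 - 2.5211 = 0.0035 bits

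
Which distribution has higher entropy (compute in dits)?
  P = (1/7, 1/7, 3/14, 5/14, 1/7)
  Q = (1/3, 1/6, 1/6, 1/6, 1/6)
Q

Computing entropies in dits:
H(P) = 0.6652
H(Q) = 0.6778

Distribution Q has higher entropy.

Intuition: The distribution closer to uniform (more spread out) has higher entropy.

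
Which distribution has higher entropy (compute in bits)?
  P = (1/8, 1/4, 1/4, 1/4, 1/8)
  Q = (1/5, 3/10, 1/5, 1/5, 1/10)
P

Computing entropies in bits:
H(P) = 2.2500
H(Q) = 2.2464

Distribution P has higher entropy.

Intuition: The distribution closer to uniform (more spread out) has higher entropy.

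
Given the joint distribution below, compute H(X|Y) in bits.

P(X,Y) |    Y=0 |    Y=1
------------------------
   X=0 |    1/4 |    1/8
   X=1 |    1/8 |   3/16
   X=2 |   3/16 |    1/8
1.5419 bits

Using the chain rule: H(X|Y) = H(X,Y) - H(Y)

First, compute H(X,Y) = 2.5306 bits

Marginal P(Y) = (9/16, 7/16)
H(Y) = 0.9887 bits

H(X|Y) = H(X,Y) - H(Y) = 2.5306 - 0.9887 = 1.5419 bits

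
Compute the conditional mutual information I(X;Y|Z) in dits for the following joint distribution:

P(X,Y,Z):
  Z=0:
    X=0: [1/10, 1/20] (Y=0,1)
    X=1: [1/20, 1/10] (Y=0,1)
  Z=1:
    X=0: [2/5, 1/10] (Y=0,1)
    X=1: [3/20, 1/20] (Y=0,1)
0.0078 dits

Conditional mutual information: I(X;Y|Z) = H(X|Z) + H(Y|Z) - H(X,Y|Z)

H(Z) = 0.2653
H(X,Z) = 0.5375 → H(X|Z) = 0.2722
H(Y,Z) = 0.5136 → H(Y|Z) = 0.2483
H(X,Y,Z) = 0.7779 → H(X,Y|Z) = 0.5126

I(X;Y|Z) = 0.2722 + 0.2483 - 0.5126 = 0.0078 dits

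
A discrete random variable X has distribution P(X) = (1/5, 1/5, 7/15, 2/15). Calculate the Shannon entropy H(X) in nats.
1.2681 nats

Shannon entropy is H(X) = -Σ p(x) log p(x).

For P = (1/5, 1/5, 7/15, 2/15):
H = -1/5 × log_e(1/5) -1/5 × log_e(1/5) -7/15 × log_e(7/15) -2/15 × log_e(2/15)
H = 1.2681 nats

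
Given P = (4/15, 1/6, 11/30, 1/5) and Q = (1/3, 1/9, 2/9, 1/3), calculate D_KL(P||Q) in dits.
0.0389 dits

KL divergence: D_KL(P||Q) = Σ p(x) log(p(x)/q(x))

Computing term by term:
  x=0: 4/15 × log_10[(4/15)/(1/3)] = 4/15 × -0.0969 = -0.0258
  x=1: 1/6 × log_10[(1/6)/(1/9)] = 1/6 × 0.1761 = 0.0293
  x=2: 11/30 × log_10[(11/30)/(2/9)] = 11/30 × 0.2175 = 0.0797
  x=3: 1/5 × log_10[(1/5)/(1/3)] = 1/5 × -0.2218 = -0.0444

D_KL(P||Q) = 0.0389 dits

Note: KL divergence is always non-negative and equals 0 iff P = Q.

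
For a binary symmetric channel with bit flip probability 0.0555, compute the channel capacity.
0.6907 bits

For a binary symmetric channel (BSC) with error probability p:
Capacity C = 1 - H(p) bits per symbol

where H(p) = -p log₂(p) - (1-p) log₂(1-p) is the binary entropy function.

H(0.0555) = 0.3093 bits
C = 1 - 0.3093 = 0.6907 bits per symbol

This means we can reliably transmit up to 0.6907 bits of information per channel use.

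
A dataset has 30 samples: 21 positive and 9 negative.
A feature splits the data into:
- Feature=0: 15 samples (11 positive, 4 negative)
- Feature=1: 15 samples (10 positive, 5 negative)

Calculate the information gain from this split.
0.0038 bits

Information Gain = H(Y) - H(Y|Feature)

Before split:
P(positive) = 21/30 = 0.7000
H(Y) = 0.8813 bits

After split:
Feature=0: H = 0.8366 bits (weight = 15/30)
Feature=1: H = 0.9183 bits (weight = 15/30)
H(Y|Feature) = (15/30)×0.8366 + (15/30)×0.9183 = 0.8775 bits

Information Gain = 0.8813 - 0.8775 = 0.0038 bits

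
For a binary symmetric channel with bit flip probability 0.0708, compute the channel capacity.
0.6311 bits

For a binary symmetric channel (BSC) with error probability p:
Capacity C = 1 - H(p) bits per symbol

where H(p) = -p log₂(p) - (1-p) log₂(1-p) is the binary entropy function.

H(0.0708) = 0.3689 bits
C = 1 - 0.3689 = 0.6311 bits per symbol

This means we can reliably transmit up to 0.6311 bits of information per channel use.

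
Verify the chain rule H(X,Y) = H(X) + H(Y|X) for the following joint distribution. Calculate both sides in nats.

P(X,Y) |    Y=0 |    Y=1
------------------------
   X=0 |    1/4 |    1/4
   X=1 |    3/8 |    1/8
H(X,Y) = 1.3209, H(X) = 0.6931, H(Y|X) = 0.6277 (all in nats)

Chain rule: H(X,Y) = H(X) + H(Y|X)

Left side — joint entropy directly:
H(X,Y) = -Σ p(x,y) log p(x,y) = 1.3209 nats

Right side — compute H(Y|X) from the conditional distributions:
P(X) = (1/2, 1/2), so H(X) = 0.6931 nats
H(Y|X) = Σ_x P(X=x) · H(Y|X=x):
  P(Y|X=0) = (1/2, 1/2), H(Y|X=0) = 0.6931, weight P(X=0) = 1/2
  P(Y|X=1) = (3/4, 1/4), H(Y|X=1) = 0.5623, weight P(X=1) = 1/2
H(Y|X) = 0.6277 nats

H(X) + H(Y|X) = 0.6931 + 0.6277 = 1.3209 nats

Both sides equal 1.3209 nats. ✓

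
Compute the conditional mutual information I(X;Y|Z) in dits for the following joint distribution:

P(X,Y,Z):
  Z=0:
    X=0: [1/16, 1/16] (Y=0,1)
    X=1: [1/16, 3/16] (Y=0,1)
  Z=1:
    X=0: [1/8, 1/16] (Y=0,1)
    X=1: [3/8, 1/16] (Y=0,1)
0.0111 dits

Conditional mutual information: I(X;Y|Z) = H(X|Z) + H(Y|Z) - H(X,Y|Z)

H(Z) = 0.2873
H(X,Z) = 0.5568 → H(X|Z) = 0.2695
H(Y,Z) = 0.5268 → H(Y|Z) = 0.2395
H(X,Y,Z) = 0.7852 → H(X,Y|Z) = 0.4979

I(X;Y|Z) = 0.2695 + 0.2395 - 0.4979 = 0.0111 dits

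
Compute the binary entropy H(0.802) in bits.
0.7179 bits

The binary entropy function is:
H(p) = -p log(p) - (1-p) log(1-p)

H(0.802) = -0.802 × log_2(0.802) - 0.198 × log_2(0.198)
H(0.802) = 0.7179 bits

Note: Binary entropy is maximized at p=0.5 (H=1 bit) and minimized at p=0 or p=1 (H=0).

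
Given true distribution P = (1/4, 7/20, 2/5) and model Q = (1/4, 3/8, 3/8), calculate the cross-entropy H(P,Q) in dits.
0.4700 dits

Cross-entropy: H(P,Q) = -Σ p(x) log q(x)

Alternatively: H(P,Q) = H(P) + D_KL(P||Q)
H(P) = 0.4693 dits
D_KL(P||Q) = 0.0007 dits

H(P,Q) = 0.4693 + 0.0007 = 0.4700 dits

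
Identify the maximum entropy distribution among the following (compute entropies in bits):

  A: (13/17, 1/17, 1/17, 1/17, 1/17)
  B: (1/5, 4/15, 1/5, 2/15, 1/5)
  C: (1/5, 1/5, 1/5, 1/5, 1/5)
C

For a discrete distribution over n outcomes, entropy is maximized by the uniform distribution.

Computing entropies:
H(A) = 1.2577 bits
H(B) = 2.2892 bits
H(C) = 2.3219 bits

The uniform distribution (where all probabilities equal 1/5) achieves the maximum entropy of log_2(5) = 2.3219 bits.

Distribution C has the highest entropy.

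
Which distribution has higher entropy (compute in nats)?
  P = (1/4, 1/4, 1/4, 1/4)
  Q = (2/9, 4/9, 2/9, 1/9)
P

Computing entropies in nats:
H(P) = 1.3863
H(Q) = 1.2730

Distribution P has higher entropy.

Intuition: The distribution closer to uniform (more spread out) has higher entropy.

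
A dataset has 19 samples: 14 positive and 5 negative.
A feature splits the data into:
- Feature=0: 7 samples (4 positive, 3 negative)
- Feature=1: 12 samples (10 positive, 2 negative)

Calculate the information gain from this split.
0.0580 bits

Information Gain = H(Y) - H(Y|Feature)

Before split:
P(positive) = 14/19 = 0.7368
H(Y) = 0.8315 bits

After split:
Feature=0: H = 0.9852 bits (weight = 7/19)
Feature=1: H = 0.6500 bits (weight = 12/19)
H(Y|Feature) = (7/19)×0.9852 + (12/19)×0.6500 = 0.7735 bits

Information Gain = 0.8315 - 0.7735 = 0.0580 bits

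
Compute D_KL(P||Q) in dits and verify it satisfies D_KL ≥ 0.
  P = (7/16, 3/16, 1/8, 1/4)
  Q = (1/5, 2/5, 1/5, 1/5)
0.0857 dits

KL divergence satisfies the Gibbs inequality: D_KL(P||Q) ≥ 0 for all distributions P, Q.

D_KL(P||Q) = Σ p(x) log(p(x)/q(x))
Term by term:
  x=0: 7/16 × log_10[(7/16)/(1/5)] = 0.1487
  x=1: 3/16 × log_10[(3/16)/(2/5)] = -0.0617
  x=2: 1/8 × log_10[(1/8)/(1/5)] = -0.0255
  x=3: 1/4 × log_10[(1/4)/(1/5)] = 0.0242
D_KL(P||Q) = 0.0857 dits

D_KL(P||Q) = 0.0857 ≥ 0 ✓

This non-negativity is a fundamental property: relative entropy cannot be negative because it measures how different Q is from P.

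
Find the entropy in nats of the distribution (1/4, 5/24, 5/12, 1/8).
1.2981 nats

Shannon entropy is H(X) = -Σ p(x) log p(x).

For P = (1/4, 5/24, 5/12, 1/8):
H = -1/4 × log_e(1/4) -5/24 × log_e(5/24) -5/12 × log_e(5/12) -1/8 × log_e(1/8)
H = 1.2981 nats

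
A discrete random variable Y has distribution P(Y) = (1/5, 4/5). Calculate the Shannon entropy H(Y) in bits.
0.7219 bits

Shannon entropy is H(X) = -Σ p(x) log p(x).

For P = (1/5, 4/5):
H = -1/5 × log_2(1/5) -4/5 × log_2(4/5)
H = 0.7219 bits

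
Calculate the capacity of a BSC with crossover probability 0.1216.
0.4661 bits

For a binary symmetric channel (BSC) with error probability p:
Capacity C = 1 - H(p) bits per symbol

where H(p) = -p log₂(p) - (1-p) log₂(1-p) is the binary entropy function.

H(0.1216) = 0.5339 bits
C = 1 - 0.5339 = 0.4661 bits per symbol

This means we can reliably transmit up to 0.4661 bits of information per channel use.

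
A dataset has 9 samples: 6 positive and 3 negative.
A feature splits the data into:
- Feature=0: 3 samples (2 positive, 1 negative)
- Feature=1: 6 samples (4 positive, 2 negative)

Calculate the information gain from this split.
0.0000 bits

Information Gain = H(Y) - H(Y|Feature)

Before split:
P(positive) = 6/9 = 0.6667
H(Y) = 0.9183 bits

After split:
Feature=0: H = 0.9183 bits (weight = 3/9)
Feature=1: H = 0.9183 bits (weight = 6/9)
H(Y|Feature) = (3/9)×0.9183 + (6/9)×0.9183 = 0.9183 bits

Information Gain = 0.9183 - 0.9183 = 0.0000 bits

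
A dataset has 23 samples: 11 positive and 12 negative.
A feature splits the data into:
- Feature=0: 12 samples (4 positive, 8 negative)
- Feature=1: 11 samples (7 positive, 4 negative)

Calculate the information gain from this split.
0.0673 bits

Information Gain = H(Y) - H(Y|Feature)

Before split:
P(positive) = 11/23 = 0.4783
H(Y) = 0.9986 bits

After split:
Feature=0: H = 0.9183 bits (weight = 12/23)
Feature=1: H = 0.9457 bits (weight = 11/23)
H(Y|Feature) = (12/23)×0.9183 + (11/23)×0.9457 = 0.9314 bits

Information Gain = 0.9986 - 0.9314 = 0.0673 bits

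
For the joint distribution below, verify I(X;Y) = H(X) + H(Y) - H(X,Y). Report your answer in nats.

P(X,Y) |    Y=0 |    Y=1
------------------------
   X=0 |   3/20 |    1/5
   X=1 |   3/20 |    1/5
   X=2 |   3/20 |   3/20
I(X;Y) = 0.0022 nats

Mutual information has multiple equivalent forms:
- I(X;Y) = H(X) - H(X|Y)
- I(X;Y) = H(Y) - H(Y|X)
- I(X;Y) = H(X) + H(Y) - H(X,Y)

Computing all quantities:
H(X) = 1.0961, H(Y) = 0.6881, H(X,Y) = 1.7820
H(X|Y) = 1.0939, H(Y|X) = 0.6860

Verification:
H(X) - H(X|Y) = 1.0961 - 1.0939 = 0.0022
H(Y) - H(Y|X) = 0.6881 - 0.6860 = 0.0022
H(X) + H(Y) - H(X,Y) = 1.0961 + 0.6881 - 1.7820 = 0.0022

All forms give I(X;Y) = 0.0022 nats. ✓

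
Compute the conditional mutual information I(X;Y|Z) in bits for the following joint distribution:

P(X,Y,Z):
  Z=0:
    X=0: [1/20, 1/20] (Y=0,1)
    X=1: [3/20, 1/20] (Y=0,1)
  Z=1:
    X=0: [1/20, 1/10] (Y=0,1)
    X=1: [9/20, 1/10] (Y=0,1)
0.1035 bits

Conditional mutual information: I(X;Y|Z) = H(X|Z) + H(Y|Z) - H(X,Y|Z)

H(Z) = 0.8813
H(X,Z) = 1.6815 → H(X|Z) = 0.8002
H(Y,Z) = 1.7610 → H(Y|Z) = 0.8797
H(X,Y,Z) = 2.4577 → H(X,Y|Z) = 1.5764

I(X;Y|Z) = 0.8002 + 0.8797 - 1.5764 = 0.1035 bits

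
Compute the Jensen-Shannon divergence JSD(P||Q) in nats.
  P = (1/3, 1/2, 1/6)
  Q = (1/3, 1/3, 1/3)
0.0225 nats

Jensen-Shannon divergence is:
JSD(P||Q) = 0.5 × D_KL(P||M) + 0.5 × D_KL(Q||M)
where M = 0.5 × (P + Q) is the mixture distribution.

M = 0.5 × (1/3, 1/2, 1/6) + 0.5 × (1/3, 1/3, 1/3) = (1/3, 5/12, 1/4)

D_KL(P||M) = 0.0236 nats
D_KL(Q||M) = 0.0215 nats

JSD(P||Q) = 0.5 × 0.0236 + 0.5 × 0.0215 = 0.0225 nats

Unlike KL divergence, JSD is symmetric and bounded: 0 ≤ JSD ≤ log(2).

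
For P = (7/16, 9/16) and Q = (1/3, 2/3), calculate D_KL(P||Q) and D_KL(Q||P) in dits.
D_KL(P||Q) = 0.0102, D_KL(Q||P) = 0.0098

KL divergence is not symmetric: D_KL(P||Q) ≠ D_KL(Q||P) in general.

D_KL(P||Q) = 0.0102 dits
D_KL(Q||P) = 0.0098 dits

No, they are not equal!

This asymmetry is why KL divergence is not a true distance metric.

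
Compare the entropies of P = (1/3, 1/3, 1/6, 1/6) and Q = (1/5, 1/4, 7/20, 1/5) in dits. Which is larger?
Q

Computing entropies in dits:
H(P) = 0.5775
H(Q) = 0.5897

Distribution Q has higher entropy.

Intuition: The distribution closer to uniform (more spread out) has higher entropy.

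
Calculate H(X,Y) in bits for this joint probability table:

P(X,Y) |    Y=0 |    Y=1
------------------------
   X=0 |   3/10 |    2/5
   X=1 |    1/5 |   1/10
1.8464 bits

Joint entropy is H(X,Y) = -Σ_{x,y} p(x,y) log p(x,y).

Summing over all non-zero entries:
H(X,Y) = -[3/10·log_2(3/10) + 2/5·log_2(2/5) + 1/5·log_2(1/5) + 1/10·log_2(1/10)]
H(X,Y) = 1.8464 bits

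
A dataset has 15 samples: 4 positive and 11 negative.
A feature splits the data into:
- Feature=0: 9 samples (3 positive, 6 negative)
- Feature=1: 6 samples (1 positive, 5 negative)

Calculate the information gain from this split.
0.0257 bits

Information Gain = H(Y) - H(Y|Feature)

Before split:
P(positive) = 4/15 = 0.2667
H(Y) = 0.8366 bits

After split:
Feature=0: H = 0.9183 bits (weight = 9/15)
Feature=1: H = 0.6500 bits (weight = 6/15)
H(Y|Feature) = (9/15)×0.9183 + (6/15)×0.6500 = 0.8110 bits

Information Gain = 0.8366 - 0.8110 = 0.0257 bits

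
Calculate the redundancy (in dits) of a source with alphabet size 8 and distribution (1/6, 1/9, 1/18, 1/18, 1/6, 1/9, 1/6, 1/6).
0.0328 dits

Redundancy measures how far a source is from maximum entropy:
R = H_max - H(X)

Maximum entropy for 8 symbols: H_max = log_10(8) = 0.9031 dits
Actual entropy: H(X) = 0.8703 dits
Redundancy: R = 0.9031 - 0.8703 = 0.0328 dits

This redundancy represents potential for compression: the source could be compressed by 0.0328 dits per symbol.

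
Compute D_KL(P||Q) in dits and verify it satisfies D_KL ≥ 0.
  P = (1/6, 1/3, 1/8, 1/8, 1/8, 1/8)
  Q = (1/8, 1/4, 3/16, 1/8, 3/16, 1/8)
0.0184 dits

KL divergence satisfies the Gibbs inequality: D_KL(P||Q) ≥ 0 for all distributions P, Q.

D_KL(P||Q) = Σ p(x) log(p(x)/q(x))
Term by term:
  x=0: 1/6 × log_10[(1/6)/(1/8)] = 0.0208
  x=1: 1/3 × log_10[(1/3)/(1/4)] = 0.0416
  x=2: 1/8 × log_10[(1/8)/(3/16)] = -0.0220
  x=3: 1/8 × log_10[(1/8)/(1/8)] = 0.0000
  x=4: 1/8 × log_10[(1/8)/(3/16)] = -0.0220
  x=5: 1/8 × log_10[(1/8)/(1/8)] = 0.0000
D_KL(P||Q) = 0.0184 dits

D_KL(P||Q) = 0.0184 ≥ 0 ✓

This non-negativity is a fundamental property: relative entropy cannot be negative because it measures how different Q is from P.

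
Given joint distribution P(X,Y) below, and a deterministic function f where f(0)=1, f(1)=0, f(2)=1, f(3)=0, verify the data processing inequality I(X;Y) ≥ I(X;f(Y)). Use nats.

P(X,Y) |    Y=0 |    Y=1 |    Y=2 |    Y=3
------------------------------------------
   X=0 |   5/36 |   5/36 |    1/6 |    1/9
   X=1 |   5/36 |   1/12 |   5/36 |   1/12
I(X;Y) = 0.0041, I(X;f(Y)) = 0.0029, inequality holds: 0.0041 ≥ 0.0029

Data Processing Inequality: For any Markov chain X → Y → Z, we have I(X;Y) ≥ I(X;Z).

Here Z = f(Y) is a deterministic function of Y, forming X → Y → Z.

Original I(X;Y) = 0.0041 nats

After applying f:
P(X,Z) where Z=f(Y):
- P(X,Z=0) = P(X,Y=1) + P(X,Y=3)
- P(X,Z=1) = P(X,Y=0) + P(X,Y=2)

I(X;Z) = I(X;f(Y)) = 0.0029 nats

Verification: 0.0041 ≥ 0.0029 ✓

Information cannot be created by processing; the function f can only lose information about X.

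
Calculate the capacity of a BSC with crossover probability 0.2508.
0.1875 bits

For a binary symmetric channel (BSC) with error probability p:
Capacity C = 1 - H(p) bits per symbol

where H(p) = -p log₂(p) - (1-p) log₂(1-p) is the binary entropy function.

H(0.2508) = 0.8125 bits
C = 1 - 0.8125 = 0.1875 bits per symbol

This means we can reliably transmit up to 0.1875 bits of information per channel use.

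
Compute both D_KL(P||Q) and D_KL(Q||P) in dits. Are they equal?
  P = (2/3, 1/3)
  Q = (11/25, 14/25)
D_KL(P||Q) = 0.0452, D_KL(Q||P) = 0.0468

KL divergence is not symmetric: D_KL(P||Q) ≠ D_KL(Q||P) in general.

D_KL(P||Q) = 0.0452 dits
D_KL(Q||P) = 0.0468 dits

No, they are not equal!

This asymmetry is why KL divergence is not a true distance metric.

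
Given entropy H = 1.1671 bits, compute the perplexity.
2.2456

Perplexity is 2^H (or exp(H) for natural log).

H = 1.1671 bits
Perplexity = 2^1.1671 = 2.2456

Interpretation: The model's uncertainty is equivalent to choosing uniformly among 2.2 options.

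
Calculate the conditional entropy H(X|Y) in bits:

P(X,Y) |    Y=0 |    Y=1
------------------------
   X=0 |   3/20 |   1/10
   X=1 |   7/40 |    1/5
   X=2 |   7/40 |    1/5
1.5516 bits

Using the chain rule: H(X|Y) = H(X,Y) - H(Y)

First, compute H(X,Y) = 2.5516 bits

Marginal P(Y) = (1/2, 1/2)
H(Y) = 1.0000 bits

H(X|Y) = H(X,Y) - H(Y) = 2.5516 - 1.0000 = 1.5516 bits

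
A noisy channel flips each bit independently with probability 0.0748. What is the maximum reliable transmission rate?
0.6164 bits

For a binary symmetric channel (BSC) with error probability p:
Capacity C = 1 - H(p) bits per symbol

where H(p) = -p log₂(p) - (1-p) log₂(1-p) is the binary entropy function.

H(0.0748) = 0.3836 bits
C = 1 - 0.3836 = 0.6164 bits per symbol

This means we can reliably transmit up to 0.6164 bits of information per channel use.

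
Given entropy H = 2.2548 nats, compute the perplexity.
9.5334

Perplexity is e^H (or exp(H) for natural log).

H = 2.2548 nats
Perplexity = e^2.2548 = 9.5334

Interpretation: The model's uncertainty is equivalent to choosing uniformly among 9.5 options.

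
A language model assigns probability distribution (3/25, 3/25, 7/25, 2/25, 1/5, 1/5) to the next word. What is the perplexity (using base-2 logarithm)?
5.5352

Perplexity is 2^H (or exp(H) for natural log).

First, H = -Σ p log p = 2.4686 bits
Perplexity = 2^2.4686 = 5.5352

Interpretation: The model's uncertainty is equivalent to choosing uniformly among 5.5 options.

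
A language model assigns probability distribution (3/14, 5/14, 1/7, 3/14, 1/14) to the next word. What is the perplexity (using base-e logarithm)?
4.4567

Perplexity is e^H (or exp(H) for natural log).

First, H = -Σ p log p = 1.4944 nats
Perplexity = e^1.4944 = 4.4567

Interpretation: The model's uncertainty is equivalent to choosing uniformly among 4.5 options.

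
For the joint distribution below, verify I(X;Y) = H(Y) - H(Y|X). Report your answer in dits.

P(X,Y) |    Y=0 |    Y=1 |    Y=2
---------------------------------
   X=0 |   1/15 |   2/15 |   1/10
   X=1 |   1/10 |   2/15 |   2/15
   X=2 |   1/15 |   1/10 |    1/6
I(X;Y) = 0.0056 dits

Mutual information has multiple equivalent forms:
- I(X;Y) = H(X) - H(X|Y)
- I(X;Y) = H(Y) - H(Y|X)
- I(X;Y) = H(X) + H(Y) - H(X,Y)

Computing all quantities:
H(X) = 0.4757, H(Y) = 0.4664, H(X,Y) = 0.9365
H(X|Y) = 0.4701, H(Y|X) = 0.4609

Verification:
H(X) - H(X|Y) = 0.4757 - 0.4701 = 0.0056
H(Y) - H(Y|X) = 0.4664 - 0.4609 = 0.0056
H(X) + H(Y) - H(X,Y) = 0.4757 + 0.4664 - 0.9365 = 0.0056

All forms give I(X;Y) = 0.0056 dits. ✓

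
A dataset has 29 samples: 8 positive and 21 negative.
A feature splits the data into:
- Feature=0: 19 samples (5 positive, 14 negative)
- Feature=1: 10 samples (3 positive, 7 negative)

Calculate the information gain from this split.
0.0011 bits

Information Gain = H(Y) - H(Y|Feature)

Before split:
P(positive) = 8/29 = 0.2759
H(Y) = 0.8498 bits

After split:
Feature=0: H = 0.8315 bits (weight = 19/29)
Feature=1: H = 0.8813 bits (weight = 10/29)
H(Y|Feature) = (19/29)×0.8315 + (10/29)×0.8813 = 0.8487 bits

Information Gain = 0.8498 - 0.8487 = 0.0011 bits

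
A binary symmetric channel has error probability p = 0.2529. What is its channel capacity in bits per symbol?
0.1842 bits

For a binary symmetric channel (BSC) with error probability p:
Capacity C = 1 - H(p) bits per symbol

where H(p) = -p log₂(p) - (1-p) log₂(1-p) is the binary entropy function.

H(0.2529) = 0.8158 bits
C = 1 - 0.8158 = 0.1842 bits per symbol

This means we can reliably transmit up to 0.1842 bits of information per channel use.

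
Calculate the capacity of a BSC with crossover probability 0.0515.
0.7073 bits

For a binary symmetric channel (BSC) with error probability p:
Capacity C = 1 - H(p) bits per symbol

where H(p) = -p log₂(p) - (1-p) log₂(1-p) is the binary entropy function.

H(0.0515) = 0.2927 bits
C = 1 - 0.2927 = 0.7073 bits per symbol

This means we can reliably transmit up to 0.7073 bits of information per channel use.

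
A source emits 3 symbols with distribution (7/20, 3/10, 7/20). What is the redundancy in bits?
0.0037 bits

Redundancy measures how far a source is from maximum entropy:
R = H_max - H(X)

Maximum entropy for 3 symbols: H_max = log_2(3) = 1.5850 bits
Actual entropy: H(X) = 1.5813 bits
Redundancy: R = 1.5850 - 1.5813 = 0.0037 bits

This redundancy represents potential for compression: the source could be compressed by 0.0037 bits per symbol.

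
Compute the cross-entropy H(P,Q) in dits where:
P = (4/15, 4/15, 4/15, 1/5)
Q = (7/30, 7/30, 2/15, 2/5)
0.6500 dits

Cross-entropy: H(P,Q) = -Σ p(x) log q(x)

Alternatively: H(P,Q) = H(P) + D_KL(P||Q)
H(P) = 0.5990 dits
D_KL(P||Q) = 0.0510 dits

H(P,Q) = 0.5990 + 0.0510 = 0.6500 dits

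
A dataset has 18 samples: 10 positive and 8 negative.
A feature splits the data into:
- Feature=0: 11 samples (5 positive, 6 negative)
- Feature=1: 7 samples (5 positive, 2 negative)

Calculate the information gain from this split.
0.0480 bits

Information Gain = H(Y) - H(Y|Feature)

Before split:
P(positive) = 10/18 = 0.5556
H(Y) = 0.9911 bits

After split:
Feature=0: H = 0.9940 bits (weight = 11/18)
Feature=1: H = 0.8631 bits (weight = 7/18)
H(Y|Feature) = (11/18)×0.9940 + (7/18)×0.8631 = 0.9431 bits

Information Gain = 0.9911 - 0.9431 = 0.0480 bits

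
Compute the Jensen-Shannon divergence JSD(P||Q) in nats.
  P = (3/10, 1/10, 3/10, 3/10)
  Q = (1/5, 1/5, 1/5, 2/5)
0.0221 nats

Jensen-Shannon divergence is:
JSD(P||Q) = 0.5 × D_KL(P||M) + 0.5 × D_KL(Q||M)
where M = 0.5 × (P + Q) is the mixture distribution.

M = 0.5 × (3/10, 1/10, 3/10, 3/10) + 0.5 × (1/5, 1/5, 1/5, 2/5) = (1/4, 3/20, 1/4, 7/20)

D_KL(P||M) = 0.0226 nats
D_KL(Q||M) = 0.0217 nats

JSD(P||Q) = 0.5 × 0.0226 + 0.5 × 0.0217 = 0.0221 nats

Unlike KL divergence, JSD is symmetric and bounded: 0 ≤ JSD ≤ log(2).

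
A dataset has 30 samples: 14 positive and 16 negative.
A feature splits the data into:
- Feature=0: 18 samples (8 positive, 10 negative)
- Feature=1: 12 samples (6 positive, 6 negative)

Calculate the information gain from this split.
0.0021 bits

Information Gain = H(Y) - H(Y|Feature)

Before split:
P(positive) = 14/30 = 0.4667
H(Y) = 0.9968 bits

After split:
Feature=0: H = 0.9911 bits (weight = 18/30)
Feature=1: H = 1.0000 bits (weight = 12/30)
H(Y|Feature) = (18/30)×0.9911 + (12/30)×1.0000 = 0.9946 bits

Information Gain = 0.9968 - 0.9946 = 0.0021 bits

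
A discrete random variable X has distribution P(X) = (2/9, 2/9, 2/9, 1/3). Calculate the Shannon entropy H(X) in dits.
0.5945 dits

Shannon entropy is H(X) = -Σ p(x) log p(x).

For P = (2/9, 2/9, 2/9, 1/3):
H = -2/9 × log_10(2/9) -2/9 × log_10(2/9) -2/9 × log_10(2/9) -1/3 × log_10(1/3)
H = 0.5945 dits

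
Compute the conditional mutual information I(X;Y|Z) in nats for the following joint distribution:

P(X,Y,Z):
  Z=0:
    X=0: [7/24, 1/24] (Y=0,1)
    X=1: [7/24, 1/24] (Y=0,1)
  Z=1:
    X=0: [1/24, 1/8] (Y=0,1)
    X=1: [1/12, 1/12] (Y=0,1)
0.0113 nats

Conditional mutual information: I(X;Y|Z) = H(X|Z) + H(Y|Z) - H(X,Y|Z)

H(Z) = 0.6365
H(X,Z) = 1.3297 → H(X|Z) = 0.6931
H(Y,Z) = 1.1082 → H(Y|Z) = 0.4717
H(X,Y,Z) = 1.7901 → H(X,Y|Z) = 1.1536

I(X;Y|Z) = 0.6931 + 0.4717 - 1.1536 = 0.0113 nats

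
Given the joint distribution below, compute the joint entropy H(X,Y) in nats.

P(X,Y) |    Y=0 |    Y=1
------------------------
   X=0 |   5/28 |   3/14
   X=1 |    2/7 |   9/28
1.3605 nats

Joint entropy is H(X,Y) = -Σ_{x,y} p(x,y) log p(x,y).

Summing over all non-zero entries:
H(X,Y) = -[5/28·log_e(5/28) + 3/14·log_e(3/14) + 2/7·log_e(2/7) + 9/28·log_e(9/28)]
H(X,Y) = 1.3605 nats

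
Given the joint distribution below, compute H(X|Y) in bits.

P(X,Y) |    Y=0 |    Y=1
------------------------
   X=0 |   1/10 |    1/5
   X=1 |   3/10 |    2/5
0.8755 bits

Using the chain rule: H(X|Y) = H(X,Y) - H(Y)

First, compute H(X,Y) = 1.8464 bits

Marginal P(Y) = (2/5, 3/5)
H(Y) = 0.9710 bits

H(X|Y) = H(X,Y) - H(Y) = 1.8464 - 0.9710 = 0.8755 bits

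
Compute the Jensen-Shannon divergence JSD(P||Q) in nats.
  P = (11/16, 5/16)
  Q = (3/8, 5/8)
0.0499 nats

Jensen-Shannon divergence is:
JSD(P||Q) = 0.5 × D_KL(P||M) + 0.5 × D_KL(Q||M)
where M = 0.5 × (P + Q) is the mixture distribution.

M = 0.5 × (11/16, 5/16) + 0.5 × (3/8, 5/8) = (17/32, 15/32)

D_KL(P||M) = 0.0505 nats
D_KL(Q||M) = 0.0492 nats

JSD(P||Q) = 0.5 × 0.0505 + 0.5 × 0.0492 = 0.0499 nats

Unlike KL divergence, JSD is symmetric and bounded: 0 ≤ JSD ≤ log(2).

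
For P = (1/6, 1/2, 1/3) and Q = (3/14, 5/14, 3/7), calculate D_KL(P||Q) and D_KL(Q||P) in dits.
D_KL(P||Q) = 0.0185, D_KL(Q||P) = 0.0180

KL divergence is not symmetric: D_KL(P||Q) ≠ D_KL(Q||P) in general.

D_KL(P||Q) = 0.0185 dits
D_KL(Q||P) = 0.0180 dits

No, they are not equal!

This asymmetry is why KL divergence is not a true distance metric.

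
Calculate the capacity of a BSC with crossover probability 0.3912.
0.0344 bits

For a binary symmetric channel (BSC) with error probability p:
Capacity C = 1 - H(p) bits per symbol

where H(p) = -p log₂(p) - (1-p) log₂(1-p) is the binary entropy function.

H(0.3912) = 0.9656 bits
C = 1 - 0.9656 = 0.0344 bits per symbol

This means we can reliably transmit up to 0.0344 bits of information per channel use.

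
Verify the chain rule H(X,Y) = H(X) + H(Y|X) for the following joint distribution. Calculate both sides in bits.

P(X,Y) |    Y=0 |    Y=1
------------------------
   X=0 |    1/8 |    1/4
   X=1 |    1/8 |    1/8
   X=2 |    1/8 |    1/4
H(X,Y) = 2.5000, H(X) = 1.5613, H(Y|X) = 0.9387 (all in bits)

Chain rule: H(X,Y) = H(X) + H(Y|X)

Left side — joint entropy directly:
H(X,Y) = -Σ p(x,y) log p(x,y) = 2.5000 bits

Right side — compute H(Y|X) from the conditional distributions:
P(X) = (3/8, 1/4, 3/8), so H(X) = 1.5613 bits
H(Y|X) = Σ_x P(X=x) · H(Y|X=x):
  P(Y|X=0) = (1/3, 2/3), H(Y|X=0) = 0.9183, weight P(X=0) = 3/8
  P(Y|X=1) = (1/2, 1/2), H(Y|X=1) = 1.0000, weight P(X=1) = 1/4
  P(Y|X=2) = (1/3, 2/3), H(Y|X=2) = 0.9183, weight P(X=2) = 3/8
H(Y|X) = 0.9387 bits

H(X) + H(Y|X) = 1.5613 + 0.9387 = 2.5000 bits

Both sides equal 2.5000 bits. ✓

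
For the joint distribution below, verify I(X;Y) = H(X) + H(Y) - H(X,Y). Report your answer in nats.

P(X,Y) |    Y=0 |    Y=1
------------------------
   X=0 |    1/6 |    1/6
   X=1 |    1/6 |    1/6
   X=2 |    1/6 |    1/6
I(X;Y) = 0.0000 nats

Mutual information has multiple equivalent forms:
- I(X;Y) = H(X) - H(X|Y)
- I(X;Y) = H(Y) - H(Y|X)
- I(X;Y) = H(X) + H(Y) - H(X,Y)

Computing all quantities:
H(X) = 1.0986, H(Y) = 0.6931, H(X,Y) = 1.7918
H(X|Y) = 1.0986, H(Y|X) = 0.6931

Verification:
H(X) - H(X|Y) = 1.0986 - 1.0986 = 0.0000
H(Y) - H(Y|X) = 0.6931 - 0.6931 = 0.0000
H(X) + H(Y) - H(X,Y) = 1.0986 + 0.6931 - 1.7918 = 0.0000

All forms give I(X;Y) = 0.0000 nats. ✓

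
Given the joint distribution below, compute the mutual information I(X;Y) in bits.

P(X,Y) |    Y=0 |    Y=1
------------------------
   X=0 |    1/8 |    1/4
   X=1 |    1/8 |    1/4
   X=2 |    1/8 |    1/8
0.0157 bits

Mutual information: I(X;Y) = H(X) + H(Y) - H(X,Y)

Marginals:
P(X) = (3/8, 3/8, 1/4), H(X) = 1.5613 bits
P(Y) = (3/8, 5/8), H(Y) = 0.9544 bits

Joint entropy: H(X,Y) = 2.5000 bits

I(X;Y) = 1.5613 + 0.9544 - 2.5000 = 0.0157 bits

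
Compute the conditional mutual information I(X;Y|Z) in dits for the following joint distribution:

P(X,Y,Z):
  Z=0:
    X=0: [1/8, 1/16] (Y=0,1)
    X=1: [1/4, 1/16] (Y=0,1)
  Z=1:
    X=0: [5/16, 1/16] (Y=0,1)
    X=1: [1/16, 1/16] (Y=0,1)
0.0135 dits

Conditional mutual information: I(X;Y|Z) = H(X|Z) + H(Y|Z) - H(X,Y|Z)

H(Z) = 0.3010
H(X,Z) = 0.5668 → H(X|Z) = 0.2658
H(Y,Z) = 0.5452 → H(Y|Z) = 0.2442
H(X,Y,Z) = 0.7975 → H(X,Y|Z) = 0.4965

I(X;Y|Z) = 0.2658 + 0.2442 - 0.4965 = 0.0135 dits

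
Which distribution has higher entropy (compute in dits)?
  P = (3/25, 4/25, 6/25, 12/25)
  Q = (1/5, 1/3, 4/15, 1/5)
Q

Computing entropies in dits:
H(P) = 0.5396
H(Q) = 0.5917

Distribution Q has higher entropy.

Intuition: The distribution closer to uniform (more spread out) has higher entropy.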